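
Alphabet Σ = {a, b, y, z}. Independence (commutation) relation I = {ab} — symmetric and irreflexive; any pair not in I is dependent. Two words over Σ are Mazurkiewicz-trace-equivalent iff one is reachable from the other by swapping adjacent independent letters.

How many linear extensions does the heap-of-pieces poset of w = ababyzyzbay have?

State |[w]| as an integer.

piece 0:a — minimal
piece 1:b — minimal
piece 2:a rests on {0:a}
piece 3:b rests on {1:b}
piece 4:y rests on {2:a, 3:b}
piece 5:z rests on {4:y}
piece 6:y rests on {5:z}
piece 7:z rests on {6:y}
piece 8:b rests on {7:z}
piece 9:a rests on {7:z}
piece 10:y rests on {8:b, 9:a}
minimal pieces: {0:a, 1:b}
ways to finish when only these pieces remain (= sum over removing one remaining piece with nothing left below it):
  1 left: {10}→1
  2 left: {8,10}→1  {9,10}→1
  3 left: {8,9,10}→2
  4 left: {7,8,9,10}→2
  5 left: {6,7,8,9,10}→2
  6 left: {5,6,7,8,9,10}→2
  7 left: {4,5,6,7,8,9,10}→2
  8 left: {2,4,5,6,7,8,9,10}→2  {3,4,5,6,7,8,9,10}→2
  9 left: {0,2,4,5,6,7,8,9,10}→2  {1,3,4,5,6,7,8,9,10}→2  {2,3,4,5,6,7,8,9,10}→4
  placing 0:a first → 6 extensions
  placing 1:b first → 6 extensions
total linear extensions = 12

12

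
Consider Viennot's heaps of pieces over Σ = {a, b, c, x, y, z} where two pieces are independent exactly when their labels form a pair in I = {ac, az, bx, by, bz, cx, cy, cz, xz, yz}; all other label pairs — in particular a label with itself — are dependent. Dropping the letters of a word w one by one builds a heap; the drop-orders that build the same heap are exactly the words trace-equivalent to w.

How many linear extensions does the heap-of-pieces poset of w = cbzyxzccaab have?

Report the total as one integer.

piece 0:c — minimal
piece 1:b rests on {0:c}
piece 2:z — minimal
piece 3:y — minimal
piece 4:x rests on {3:y}
piece 5:z rests on {2:z}
piece 6:c rests on {1:b}
piece 7:c rests on {6:c}
piece 8:a rests on {1:b, 4:x}
piece 9:a rests on {8:a}
piece 10:b rests on {7:c, 9:a}
minimal pieces: {0:c, 2:z, 3:y}
ways to finish when only these pieces remain (= sum over removing one remaining piece with nothing left below it):
  1 left: {5}→1  {10}→1
  2 left: {2,5}→1  {5,10}→2  {7,10}→1  {9,10}→1
  3 left: {2,5,10}→3  {5,7,10}→3  {5,9,10}→3  {6,7,10}→1  {7,9,10}→2  {8,9,10}→1
  4 left: {2,5,7,10}→6  {2,5,9,10}→6  {4,8,9,10}→1  {5,6,7,10}→4  {5,7,9,10}→8  {5,8,9,10}→4  {6,7,9,10}→3  {7,8,9,10}→3
  5 left: {2,5,6,7,10}→10  {2,5,7,9,10}→20  {2,5,8,9,10}→10  {3,4,8,9,10}→1  {4,5,8,9,10}→5  {4,7,8,9,10}→4  {5,6,7,9,10}→15  {5,7,8,9,10}→15  {6,7,8,9,10}→6
  6 left: {1,6,7,8,9,10}→6  {2,4,5,8,9,10}→15  {2,5,6,7,9,10}→45  {2,5,7,8,9,10}→45  {3,4,5,8,9,10}→6  {3,4,7,8,9,10}→5  {4,5,7,8,9,10}→24  {4,6,7,8,9,10}→10  {5,6,7,8,9,10}→36
  7 left: {0,1,6,7,8,9,10}→6  {1,4,6,7,8,9,10}→16  {1,5,6,7,8,9,10}→42  {2,3,4,5,8,9,10}→21  {2,4,5,7,8,9,10}→84  {2,5,6,7,8,9,10}→126  {3,4,5,7,8,9,10}→35  {3,4,6,7,8,9,10}→15  {4,5,6,7,8,9,10}→70
  8 left: {0,1,4,6,7,8,9,10}→22  {0,1,5,6,7,8,9,10}→48  {1,2,5,6,7,8,9,10}→168  {1,3,4,6,7,8,9,10}→31  {1,4,5,6,7,8,9,10}→128  {2,3,4,5,7,8,9,10}→140  {2,4,5,6,7,8,9,10}→280  {3,4,5,6,7,8,9,10}→120
  9 left: {0,1,2,5,6,7,8,9,10}→216  {0,1,3,4,6,7,8,9,10}→53  {0,1,4,5,6,7,8,9,10}→198  {1,2,4,5,6,7,8,9,10}→576  {1,3,4,5,6,7,8,9,10}→279  {2,3,4,5,6,7,8,9,10}→540
  placing 0:c first → 1395 extensions
  placing 2:z first → 530 extensions
  placing 3:y first → 990 extensions
total linear extensions = 2915

2915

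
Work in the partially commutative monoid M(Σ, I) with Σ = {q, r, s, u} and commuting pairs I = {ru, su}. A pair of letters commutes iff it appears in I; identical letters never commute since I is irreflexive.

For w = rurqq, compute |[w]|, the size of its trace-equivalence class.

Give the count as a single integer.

3

piece 0:r — minimal
piece 1:u — minimal
piece 2:r rests on {0:r}
piece 3:q rests on {1:u, 2:r}
piece 4:q rests on {3:q}
minimal pieces: {0:r, 1:u}
ways to finish when only these pieces remain (= sum over removing one remaining piece with nothing left below it):
  1 left: {4}→1
  2 left: {3,4}→1
  3 left: {1,3,4}→1  {2,3,4}→1
  placing 0:r first → 2 extensions
  placing 1:u first → 1 extensions
total linear extensions = 3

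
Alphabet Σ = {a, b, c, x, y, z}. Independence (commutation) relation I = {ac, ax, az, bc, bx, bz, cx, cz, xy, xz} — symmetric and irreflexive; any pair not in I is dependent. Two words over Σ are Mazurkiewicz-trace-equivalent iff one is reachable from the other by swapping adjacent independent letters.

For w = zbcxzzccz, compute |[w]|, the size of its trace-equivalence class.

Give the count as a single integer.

piece 0:z — minimal
piece 1:b — minimal
piece 2:c — minimal
piece 3:x — minimal
piece 4:z rests on {0:z}
piece 5:z rests on {4:z}
piece 6:c rests on {2:c}
piece 7:c rests on {6:c}
piece 8:z rests on {5:z}
minimal pieces: {0:z, 1:b, 2:c, 3:x}
ways to finish when only these pieces remain (= sum over removing one remaining piece with nothing left below it):
  1 left: {1}→1  {3}→1  {7}→1  {8}→1
  2 left: {1,3}→2  {1,7}→2  {1,8}→2  {3,7}→2  {3,8}→2  {5,8}→1  {6,7}→1  {7,8}→2
  3 left: {1,3,7}→6  {1,3,8}→6  {1,5,8}→3  {1,6,7}→3  {1,7,8}→6  {2,6,7}→1  {3,5,8}→3  {3,6,7}→3  {3,7,8}→6  {4,5,8}→1  {5,7,8}→3  {6,7,8}→3
  4 left: {0,4,5,8}→1  {1,2,6,7}→4  {1,3,5,8}→12  {1,3,6,7}→12  {1,3,7,8}→24  {1,4,5,8}→4  {1,5,7,8}→12  {1,6,7,8}→12  {2,3,6,7}→4  {2,6,7,8}→4  {3,4,5,8}→4  {3,5,7,8}→12  {3,6,7,8}→12  {4,5,7,8}→4  {5,6,7,8}→6
  5 left: {0,1,4,5,8}→5  {0,3,4,5,8}→5  {0,4,5,7,8}→5  {1,2,3,6,7}→20  {1,2,6,7,8}→20  {1,3,4,5,8}→20  {1,3,5,7,8}→60  {1,3,6,7,8}→60  {1,4,5,7,8}→20  {1,5,6,7,8}→30  {2,3,6,7,8}→20  {2,5,6,7,8}→10  {3,4,5,7,8}→20  {3,5,6,7,8}→30  {4,5,6,7,8}→10
  6 left: {0,1,3,4,5,8}→30  {0,1,4,5,7,8}→30  {0,3,4,5,7,8}→30  {0,4,5,6,7,8}→15  {1,2,3,6,7,8}→120  {1,2,5,6,7,8}→60  {1,3,4,5,7,8}→120  {1,3,5,6,7,8}→180  {1,4,5,6,7,8}→60  {2,3,5,6,7,8}→60  {2,4,5,6,7,8}→20  {3,4,5,6,7,8}→60
  7 left: {0,1,3,4,5,7,8}→210  {0,1,4,5,6,7,8}→105  {0,2,4,5,6,7,8}→35  {0,3,4,5,6,7,8}→105  {1,2,3,5,6,7,8}→420  {1,2,4,5,6,7,8}→140  {1,3,4,5,6,7,8}→420  {2,3,4,5,6,7,8}→140
  placing 0:z first → 1120 extensions
  placing 1:b first → 280 extensions
  placing 2:c first → 840 extensions
  placing 3:x first → 280 extensions
total linear extensions = 2520

2520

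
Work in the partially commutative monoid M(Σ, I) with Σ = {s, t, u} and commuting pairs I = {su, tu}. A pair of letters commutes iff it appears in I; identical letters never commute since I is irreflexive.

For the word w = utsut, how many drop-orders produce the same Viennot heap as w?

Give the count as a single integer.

10

piece 0:u — minimal
piece 1:t — minimal
piece 2:s rests on {1:t}
piece 3:u rests on {0:u}
piece 4:t rests on {2:s}
minimal pieces: {0:u, 1:t}
ways to finish when only these pieces remain (= sum over removing one remaining piece with nothing left below it):
  1 left: {3}→1  {4}→1
  2 left: {0,3}→1  {2,4}→1  {3,4}→2
  3 left: {0,3,4}→3  {1,2,4}→1  {2,3,4}→3
  placing 0:u first → 4 extensions
  placing 1:t first → 6 extensions
total linear extensions = 10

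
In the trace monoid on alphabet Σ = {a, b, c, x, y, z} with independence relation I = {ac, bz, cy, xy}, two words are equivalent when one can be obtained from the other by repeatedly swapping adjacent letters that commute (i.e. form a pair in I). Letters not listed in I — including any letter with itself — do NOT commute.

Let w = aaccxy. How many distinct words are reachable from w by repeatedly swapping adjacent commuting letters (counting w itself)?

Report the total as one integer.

0(a) covers ∅
1(a) covers 0:a
2(c) covers ∅
3(c) covers 2:c
4(x) covers 1:a, 3:c
5(y) covers 1:a
floor of heap: 0:a, 2:c
completions by unplaced set U, small U first (add the entries for U minus each lowest piece of U):
  |U|=1: {4}:1  {5}:1
  |U|=2: {3,4}:1  {4,5}:2
  |U|=3: {1,4,5}:2  {2,3,4}:1  {3,4,5}:3
  |U|=4: {0,1,4,5}:2  {1,3,4,5}:5  {2,3,4,5}:4
  start at 0(a): 9
  start at 2(c): 7
sum over floor = 16

16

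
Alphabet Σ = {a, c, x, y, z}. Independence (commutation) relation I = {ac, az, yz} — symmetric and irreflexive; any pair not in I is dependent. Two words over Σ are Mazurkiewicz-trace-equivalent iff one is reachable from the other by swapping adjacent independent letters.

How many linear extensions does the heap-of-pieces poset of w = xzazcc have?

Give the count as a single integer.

5

piece 0:x — minimal
piece 1:z rests on {0:x}
piece 2:a rests on {0:x}
piece 3:z rests on {1:z}
piece 4:c rests on {3:z}
piece 5:c rests on {4:c}
minimal pieces: {0:x}
ways to finish when only these pieces remain (= sum over removing one remaining piece with nothing left below it):
  1 left: {2}→1  {5}→1
  2 left: {2,5}→2  {4,5}→1
  3 left: {2,4,5}→3  {3,4,5}→1
  4 left: {1,3,4,5}→1  {2,3,4,5}→4
  placing 0:x first → 5 extensions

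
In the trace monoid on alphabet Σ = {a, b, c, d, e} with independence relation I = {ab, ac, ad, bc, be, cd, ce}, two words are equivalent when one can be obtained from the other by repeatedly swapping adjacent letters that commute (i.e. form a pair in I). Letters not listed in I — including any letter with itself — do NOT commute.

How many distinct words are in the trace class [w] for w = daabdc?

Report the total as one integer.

60

piece 0:d — minimal
piece 1:a — minimal
piece 2:a rests on {1:a}
piece 3:b rests on {0:d}
piece 4:d rests on {3:b}
piece 5:c — minimal
minimal pieces: {0:d, 1:a, 5:c}
ways to finish when only these pieces remain (= sum over removing one remaining piece with nothing left below it):
  1 left: {2}→1  {4}→1  {5}→1
  2 left: {1,2}→1  {2,4}→2  {2,5}→2  {3,4}→1  {4,5}→2
  3 left: {0,3,4}→1  {1,2,4}→3  {1,2,5}→3  {2,3,4}→3  {2,4,5}→6  {3,4,5}→3
  4 left: {0,2,3,4}→4  {0,3,4,5}→4  {1,2,3,4}→6  {1,2,4,5}→12  {2,3,4,5}→12
  placing 0:d first → 30 extensions
  placing 1:a first → 20 extensions
  placing 5:c first → 10 extensions
total linear extensions = 60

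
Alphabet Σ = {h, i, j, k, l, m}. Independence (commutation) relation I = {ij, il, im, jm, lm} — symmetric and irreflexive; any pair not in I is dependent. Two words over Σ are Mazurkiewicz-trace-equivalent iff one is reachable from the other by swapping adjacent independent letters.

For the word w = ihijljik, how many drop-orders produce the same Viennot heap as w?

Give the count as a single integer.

10

drop 0:i onto floor
drop 1:h onto {0:i}
drop 2:i onto {1:h}
drop 3:j onto {1:h}
drop 4:l onto {3:j}
drop 5:j onto {4:l}
drop 6:i onto {2:i}
drop 7:k onto {5:j, 6:i}
ground layer = {0:i}
drop-orders for the pieces not yet dropped (sum over which currently-grounded one goes next):
  1 to go: {7} 1
  2 to go: {5,7} 1  {6,7} 1
  3 to go: {2,6,7} 1  {4,5,7} 1  {5,6,7} 2
  4 to go: {2,5,6,7} 3  {3,4,5,7} 1  {4,5,6,7} 3
  5 to go: {2,4,5,6,7} 6  {3,4,5,6,7} 4
  6 to go: {2,3,4,5,6,7} 10
  if 0:i drops first: 10 orders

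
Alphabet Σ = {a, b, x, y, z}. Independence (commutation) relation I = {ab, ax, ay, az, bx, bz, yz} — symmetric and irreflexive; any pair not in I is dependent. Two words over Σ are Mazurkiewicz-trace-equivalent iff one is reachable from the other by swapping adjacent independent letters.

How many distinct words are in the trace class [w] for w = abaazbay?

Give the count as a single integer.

280

piece 0:a — minimal
piece 1:b — minimal
piece 2:a rests on {0:a}
piece 3:a rests on {2:a}
piece 4:z — minimal
piece 5:b rests on {1:b}
piece 6:a rests on {3:a}
piece 7:y rests on {5:b}
minimal pieces: {0:a, 1:b, 4:z}
ways to finish when only these pieces remain (= sum over removing one remaining piece with nothing left below it):
  1 left: {4}→1  {6}→1  {7}→1
  2 left: {3,6}→1  {4,6}→2  {4,7}→2  {5,7}→1  {6,7}→2
  3 left: {1,5,7}→1  {2,3,6}→1  {3,4,6}→3  {3,6,7}→3  {4,5,7}→3  {4,6,7}→6  {5,6,7}→3
  4 left: {0,2,3,6}→1  {1,4,5,7}→4  {1,5,6,7}→4  {2,3,4,6}→4  {2,3,6,7}→4  {3,4,6,7}→12  {3,5,6,7}→6  {4,5,6,7}→12
  5 left: {0,2,3,4,6}→5  {0,2,3,6,7}→5  {1,3,5,6,7}→10  {1,4,5,6,7}→20  {2,3,4,6,7}→20  {2,3,5,6,7}→10  {3,4,5,6,7}→30
  6 left: {0,2,3,4,6,7}→30  {0,2,3,5,6,7}→15  {1,2,3,5,6,7}→20  {1,3,4,5,6,7}→60  {2,3,4,5,6,7}→60
  placing 0:a first → 140 extensions
  placing 1:b first → 105 extensions
  placing 4:z first → 35 extensions
total linear extensions = 280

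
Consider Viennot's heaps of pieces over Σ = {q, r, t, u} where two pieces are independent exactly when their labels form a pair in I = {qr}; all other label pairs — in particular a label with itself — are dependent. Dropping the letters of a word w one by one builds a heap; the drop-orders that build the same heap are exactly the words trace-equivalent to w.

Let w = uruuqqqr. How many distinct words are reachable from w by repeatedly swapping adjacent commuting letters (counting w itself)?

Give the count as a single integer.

4

#0=u has no predecessor
#1=r depends on [0:u]
#2=u depends on [1:r]
#3=u depends on [2:u]
#4=q depends on [3:u]
#5=q depends on [4:q]
#6=q depends on [5:q]
#7=r depends on [3:u]
sources: [0:u]
N(rest) = Σ N(rest − s) over sources s of rest; N(one piece) = 1:
  size 1 → [6]=1  [7]=1
  size 2 → [5,6]=1  [6,7]=2
  size 3 → [4,5,6]=1  [5,6,7]=3
  size 4 → [4,5,6,7]=4
  size 5 → [3,4,5,6,7]=4
  size 6 → [2,3,4,5,6,7]=4
  first=0(u) contributes 4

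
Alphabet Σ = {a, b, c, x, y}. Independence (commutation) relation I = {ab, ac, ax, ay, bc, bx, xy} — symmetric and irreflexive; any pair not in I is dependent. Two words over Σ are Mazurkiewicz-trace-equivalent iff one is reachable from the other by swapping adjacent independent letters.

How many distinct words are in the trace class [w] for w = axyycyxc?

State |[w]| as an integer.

0(a) covers ∅
1(x) covers ∅
2(y) covers ∅
3(y) covers 2:y
4(c) covers 1:x, 3:y
5(y) covers 4:c
6(x) covers 4:c
7(c) covers 5:y, 6:x
floor of heap: 0:a, 1:x, 2:y
completions by unplaced set U, small U first (add the entries for U minus each lowest piece of U):
  |U|=1: {0}:1  {7}:1
  |U|=2: {0,7}:2  {5,7}:1  {6,7}:1
  |U|=3: {0,5,7}:3  {0,6,7}:3  {5,6,7}:2
  |U|=4: {0,5,6,7}:8  {4,5,6,7}:2
  |U|=5: {0,4,5,6,7}:10  {1,4,5,6,7}:2  {3,4,5,6,7}:2
  |U|=6: {0,1,4,5,6,7}:12  {0,3,4,5,6,7}:12  {1,3,4,5,6,7}:4  {2,3,4,5,6,7}:2
  start at 0(a): 6
  start at 1(x): 14
  start at 2(y): 28
sum over floor = 48

48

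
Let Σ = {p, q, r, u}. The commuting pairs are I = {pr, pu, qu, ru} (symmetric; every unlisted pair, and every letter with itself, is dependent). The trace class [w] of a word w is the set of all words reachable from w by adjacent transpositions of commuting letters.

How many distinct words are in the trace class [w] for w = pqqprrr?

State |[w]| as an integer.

piece 0:p — minimal
piece 1:q rests on {0:p}
piece 2:q rests on {1:q}
piece 3:p rests on {2:q}
piece 4:r rests on {2:q}
piece 5:r rests on {4:r}
piece 6:r rests on {5:r}
minimal pieces: {0:p}
ways to finish when only these pieces remain (= sum over removing one remaining piece with nothing left below it):
  1 left: {3}→1  {6}→1
  2 left: {3,6}→2  {5,6}→1
  3 left: {3,5,6}→3  {4,5,6}→1
  4 left: {3,4,5,6}→4
  5 left: {2,3,4,5,6}→4
  placing 0:p first → 4 extensions

4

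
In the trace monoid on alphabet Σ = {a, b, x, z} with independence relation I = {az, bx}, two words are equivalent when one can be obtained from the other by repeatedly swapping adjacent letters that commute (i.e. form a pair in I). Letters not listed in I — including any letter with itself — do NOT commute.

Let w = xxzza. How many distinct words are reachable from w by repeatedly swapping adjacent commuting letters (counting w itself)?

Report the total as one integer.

3

drop 0:x onto floor
drop 1:x onto {0:x}
drop 2:z onto {1:x}
drop 3:z onto {2:z}
drop 4:a onto {1:x}
ground layer = {0:x}
drop-orders for the pieces not yet dropped (sum over which currently-grounded one goes next):
  1 to go: {3} 1  {4} 1
  2 to go: {2,3} 1  {3,4} 2
  3 to go: {2,3,4} 3
  if 0:x drops first: 3 orders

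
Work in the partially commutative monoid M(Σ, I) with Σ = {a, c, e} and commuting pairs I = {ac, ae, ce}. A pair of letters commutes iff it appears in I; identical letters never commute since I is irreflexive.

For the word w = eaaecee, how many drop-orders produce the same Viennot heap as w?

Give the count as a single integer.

105

piece 0:e — minimal
piece 1:a — minimal
piece 2:a rests on {1:a}
piece 3:e rests on {0:e}
piece 4:c — minimal
piece 5:e rests on {3:e}
piece 6:e rests on {5:e}
minimal pieces: {0:e, 1:a, 4:c}
ways to finish when only these pieces remain (= sum over removing one remaining piece with nothing left below it):
  1 left: {2}→1  {4}→1  {6}→1
  2 left: {1,2}→1  {2,4}→2  {2,6}→2  {4,6}→2  {5,6}→1
  3 left: {1,2,4}→3  {1,2,6}→3  {2,4,6}→6  {2,5,6}→3  {3,5,6}→1  {4,5,6}→3
  4 left: {0,3,5,6}→1  {1,2,4,6}→12  {1,2,5,6}→6  {2,3,5,6}→4  {2,4,5,6}→12  {3,4,5,6}→4
  5 left: {0,2,3,5,6}→5  {0,3,4,5,6}→5  {1,2,3,5,6}→10  {1,2,4,5,6}→30  {2,3,4,5,6}→20
  placing 0:e first → 60 extensions
  placing 1:a first → 30 extensions
  placing 4:c first → 15 extensions
total linear extensions = 105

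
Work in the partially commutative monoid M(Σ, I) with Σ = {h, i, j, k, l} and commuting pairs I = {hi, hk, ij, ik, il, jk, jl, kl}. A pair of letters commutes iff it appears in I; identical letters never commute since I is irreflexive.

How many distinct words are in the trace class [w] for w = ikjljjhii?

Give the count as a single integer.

0(i) covers ∅
1(k) covers ∅
2(j) covers ∅
3(l) covers ∅
4(j) covers 2:j
5(j) covers 4:j
6(h) covers 3:l, 5:j
7(i) covers 0:i
8(i) covers 7:i
floor of heap: 0:i, 1:k, 2:j, 3:l
completions by unplaced set U, small U first (add the entries for U minus each lowest piece of U):
  |U|=1: {1}:1  {6}:1  {8}:1
  |U|=2: {1,6}:2  {1,8}:2  {3,6}:1  {5,6}:1  {6,8}:2  {7,8}:1
  |U|=3: {0,7,8}:1  {1,3,6}:3  {1,5,6}:3  {1,6,8}:6  {1,7,8}:3  {3,5,6}:2  {3,6,8}:3  {4,5,6}:1  {5,6,8}:3  {6,7,8}:3
  |U|=4: {0,1,7,8}:4  {0,6,7,8}:4  {1,3,5,6}:8  {1,3,6,8}:12  {1,4,5,6}:4  {1,5,6,8}:12  {1,6,7,8}:12  {2,4,5,6}:1  {3,4,5,6}:3  {3,5,6,8}:8  {3,6,7,8}:6  {4,5,6,8}:4  {5,6,7,8}:6
  |U|=5: {0,1,6,7,8}:20  {0,3,6,7,8}:10  {0,5,6,7,8}:10  {1,2,4,5,6}:5  {1,3,4,5,6}:15  {1,3,5,6,8}:40  {1,3,6,7,8}:30  {1,4,5,6,8}:20  {1,5,6,7,8}:30  {2,3,4,5,6}:4  {2,4,5,6,8}:5  {3,4,5,6,8}:15  {3,5,6,7,8}:20  {4,5,6,7,8}:10
  |U|=6: {0,1,3,6,7,8}:60  {0,1,5,6,7,8}:60  {0,3,5,6,7,8}:40  {0,4,5,6,7,8}:20  {1,2,3,4,5,6}:24  {1,2,4,5,6,8}:30  {1,3,4,5,6,8}:90  {1,3,5,6,7,8}:120  {1,4,5,6,7,8}:60  {2,3,4,5,6,8}:24  {2,4,5,6,7,8}:15  {3,4,5,6,7,8}:45
  |U|=7: {0,1,3,5,6,7,8}:280  {0,1,4,5,6,7,8}:140  {0,2,4,5,6,7,8}:35  {0,3,4,5,6,7,8}:105  {1,2,3,4,5,6,8}:168  {1,2,4,5,6,7,8}:105  {1,3,4,5,6,7,8}:315  {2,3,4,5,6,7,8}:84
  start at 0(i): 672
  start at 1(k): 224
  start at 2(j): 840
  start at 3(l): 280
sum over floor = 2016

2016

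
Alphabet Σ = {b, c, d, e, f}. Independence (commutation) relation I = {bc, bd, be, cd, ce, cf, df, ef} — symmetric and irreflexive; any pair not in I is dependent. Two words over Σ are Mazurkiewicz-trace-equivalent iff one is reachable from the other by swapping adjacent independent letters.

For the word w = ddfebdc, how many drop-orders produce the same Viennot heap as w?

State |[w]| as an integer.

#0=d has no predecessor
#1=d depends on [0:d]
#2=f has no predecessor
#3=e depends on [1:d]
#4=b depends on [2:f]
#5=d depends on [3:e]
#6=c has no predecessor
sources: [0:d, 2:f, 6:c]
N(rest) = Σ N(rest − s) over sources s of rest; N(one piece) = 1:
  size 1 → [4]=1  [5]=1  [6]=1
  size 2 → [2,4]=1  [3,5]=1  [4,5]=2  [4,6]=2  [5,6]=2
  size 3 → [1,3,5]=1  [2,4,5]=3  [2,4,6]=3  [3,4,5]=3  [3,5,6]=3  [4,5,6]=6
  size 4 → [0,1,3,5]=1  [1,3,4,5]=4  [1,3,5,6]=4  [2,3,4,5]=6  [2,4,5,6]=12  [3,4,5,6]=12
  size 5 → [0,1,3,4,5]=5  [0,1,3,5,6]=5  [1,2,3,4,5]=10  [1,3,4,5,6]=20  [2,3,4,5,6]=30
  first=0(d) contributes 60
  first=2(f) contributes 30
  first=6(c) contributes 15
|[w]| = 105

105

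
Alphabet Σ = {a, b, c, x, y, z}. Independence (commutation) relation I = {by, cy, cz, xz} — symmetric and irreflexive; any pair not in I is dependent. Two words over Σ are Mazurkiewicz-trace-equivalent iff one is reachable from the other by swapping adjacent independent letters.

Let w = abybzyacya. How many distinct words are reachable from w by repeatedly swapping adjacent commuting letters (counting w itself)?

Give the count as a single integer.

6

0(a) covers ∅
1(b) covers 0:a
2(y) covers 0:a
3(b) covers 1:b
4(z) covers 2:y, 3:b
5(y) covers 4:z
6(a) covers 5:y
7(c) covers 6:a
8(y) covers 6:a
9(a) covers 7:c, 8:y
floor of heap: 0:a
completions by unplaced set U, small U first (add the entries for U minus each lowest piece of U):
  |U|=1: {9}:1
  |U|=2: {7,9}:1  {8,9}:1
  |U|=3: {7,8,9}:2
  |U|=4: {6,7,8,9}:2
  |U|=5: {5,6,7,8,9}:2
  |U|=6: {4,5,6,7,8,9}:2
  |U|=7: {2,4,5,6,7,8,9}:2  {3,4,5,6,7,8,9}:2
  |U|=8: {1,3,4,5,6,7,8,9}:2  {2,3,4,5,6,7,8,9}:4
  start at 0(a): 6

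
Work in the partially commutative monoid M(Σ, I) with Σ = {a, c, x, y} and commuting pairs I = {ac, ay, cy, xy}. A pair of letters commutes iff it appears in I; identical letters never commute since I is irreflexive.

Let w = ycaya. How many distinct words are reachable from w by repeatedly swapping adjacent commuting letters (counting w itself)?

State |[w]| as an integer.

30

0(y) covers ∅
1(c) covers ∅
2(a) covers ∅
3(y) covers 0:y
4(a) covers 2:a
floor of heap: 0:y, 1:c, 2:a
completions by unplaced set U, small U first (add the entries for U minus each lowest piece of U):
  |U|=1: {1}:1  {3}:1  {4}:1
  |U|=2: {0,3}:1  {1,3}:2  {1,4}:2  {2,4}:1  {3,4}:2
  |U|=3: {0,1,3}:3  {0,3,4}:3  {1,2,4}:3  {1,3,4}:6  {2,3,4}:3
  start at 0(y): 12
  start at 1(c): 6
  start at 2(a): 12
sum over floor = 30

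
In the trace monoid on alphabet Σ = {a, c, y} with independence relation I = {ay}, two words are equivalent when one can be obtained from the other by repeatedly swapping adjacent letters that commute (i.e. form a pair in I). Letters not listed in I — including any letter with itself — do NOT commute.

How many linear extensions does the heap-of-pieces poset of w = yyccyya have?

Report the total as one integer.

0(y) covers ∅
1(y) covers 0:y
2(c) covers 1:y
3(c) covers 2:c
4(y) covers 3:c
5(y) covers 4:y
6(a) covers 3:c
floor of heap: 0:y
completions by unplaced set U, small U first (add the entries for U minus each lowest piece of U):
  |U|=1: {5}:1  {6}:1
  |U|=2: {4,5}:1  {5,6}:2
  |U|=3: {4,5,6}:3
  |U|=4: {3,4,5,6}:3
  |U|=5: {2,3,4,5,6}:3
  start at 0(y): 3

3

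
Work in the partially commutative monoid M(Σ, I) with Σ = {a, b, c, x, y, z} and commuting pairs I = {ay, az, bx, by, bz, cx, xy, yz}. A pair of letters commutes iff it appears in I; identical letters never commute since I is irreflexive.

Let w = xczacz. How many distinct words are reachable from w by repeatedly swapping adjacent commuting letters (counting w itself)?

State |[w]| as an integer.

4

drop 0:x onto floor
drop 1:c onto floor
drop 2:z onto {0:x, 1:c}
drop 3:a onto {0:x, 1:c}
drop 4:c onto {2:z, 3:a}
drop 5:z onto {4:c}
ground layer = {0:x, 1:c}
drop-orders for the pieces not yet dropped (sum over which currently-grounded one goes next):
  1 to go: {5} 1
  2 to go: {4,5} 1
  3 to go: {2,4,5} 1  {3,4,5} 1
  4 to go: {2,3,4,5} 2
  if 0:x drops first: 2 orders
  if 1:c drops first: 2 orders
heap linearizations: 4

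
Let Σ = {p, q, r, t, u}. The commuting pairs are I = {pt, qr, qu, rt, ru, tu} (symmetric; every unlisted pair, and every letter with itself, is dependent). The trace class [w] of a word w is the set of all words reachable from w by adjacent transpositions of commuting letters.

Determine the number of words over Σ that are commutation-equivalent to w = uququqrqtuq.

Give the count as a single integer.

0(u) covers ∅
1(q) covers ∅
2(u) covers 0:u
3(q) covers 1:q
4(u) covers 2:u
5(q) covers 3:q
6(r) covers ∅
7(q) covers 5:q
8(t) covers 7:q
9(u) covers 4:u
10(q) covers 8:t
floor of heap: 0:u, 1:q, 6:r
completions by unplaced set U, small U first (add the entries for U minus each lowest piece of U):
  |U|=1: {6}:1  {9}:1  {10}:1
  |U|=2: {4,9}:1  {6,9}:2  {6,10}:2  {8,10}:1  {9,10}:2
  |U|=3: {2,4,9}:1  {4,6,9}:3  {4,9,10}:3  {6,8,10}:3  {6,9,10}:6  {7,8,10}:1  {8,9,10}:3
  |U|=4: {0,2,4,9}:1  {2,4,6,9}:4  {2,4,9,10}:4  {4,6,9,10}:12  {4,8,9,10}:6  {5,7,8,10}:1  {6,7,8,10}:4  {6,8,9,10}:12  {7,8,9,10}:4
  |U|=5: {0,2,4,6,9}:5  {0,2,4,9,10}:5  {2,4,6,9,10}:20  {2,4,8,9,10}:10  {3,5,7,8,10}:1  {4,6,8,9,10}:30  {4,7,8,9,10}:10  {5,6,7,8,10}:5  {5,7,8,9,10}:5  {6,7,8,9,10}:20
  |U|=6: {0,2,4,6,9,10}:30  {0,2,4,8,9,10}:15  {1,3,5,7,8,10}:1  {2,4,6,8,9,10}:60  {2,4,7,8,9,10}:20  {3,5,6,7,8,10}:6  {3,5,7,8,9,10}:6  {4,5,7,8,9,10}:15  {4,6,7,8,9,10}:60  {5,6,7,8,9,10}:30
  |U|=7: {0,2,4,6,8,9,10}:105  {0,2,4,7,8,9,10}:35  {1,3,5,6,7,8,10}:7  {1,3,5,7,8,9,10}:7  {2,4,5,7,8,9,10}:35  {2,4,6,7,8,9,10}:140  {3,4,5,7,8,9,10}:21  {3,5,6,7,8,9,10}:42  {4,5,6,7,8,9,10}:105
  |U|=8: {0,2,4,5,7,8,9,10}:70  {0,2,4,6,7,8,9,10}:280  {1,3,4,5,7,8,9,10}:28  {1,3,5,6,7,8,9,10}:56  {2,3,4,5,7,8,9,10}:56  {2,4,5,6,7,8,9,10}:280  {3,4,5,6,7,8,9,10}:168
  |U|=9: {0,2,3,4,5,7,8,9,10}:126  {0,2,4,5,6,7,8,9,10}:630  {1,2,3,4,5,7,8,9,10}:84  {1,3,4,5,6,7,8,9,10}:252  {2,3,4,5,6,7,8,9,10}:504
  start at 0(u): 840
  start at 1(q): 1260
  start at 6(r): 210
sum over floor = 2310

2310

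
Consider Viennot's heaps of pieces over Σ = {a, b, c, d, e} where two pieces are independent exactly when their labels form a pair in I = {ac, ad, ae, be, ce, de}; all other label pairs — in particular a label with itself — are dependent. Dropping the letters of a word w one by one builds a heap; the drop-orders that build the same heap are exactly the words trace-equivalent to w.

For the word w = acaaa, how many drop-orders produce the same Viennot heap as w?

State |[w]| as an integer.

5

piece 0:a — minimal
piece 1:c — minimal
piece 2:a rests on {0:a}
piece 3:a rests on {2:a}
piece 4:a rests on {3:a}
minimal pieces: {0:a, 1:c}
ways to finish when only these pieces remain (= sum over removing one remaining piece with nothing left below it):
  1 left: {1}→1  {4}→1
  2 left: {1,4}→2  {3,4}→1
  3 left: {1,3,4}→3  {2,3,4}→1
  placing 0:a first → 4 extensions
  placing 1:c first → 1 extensions
total linear extensions = 5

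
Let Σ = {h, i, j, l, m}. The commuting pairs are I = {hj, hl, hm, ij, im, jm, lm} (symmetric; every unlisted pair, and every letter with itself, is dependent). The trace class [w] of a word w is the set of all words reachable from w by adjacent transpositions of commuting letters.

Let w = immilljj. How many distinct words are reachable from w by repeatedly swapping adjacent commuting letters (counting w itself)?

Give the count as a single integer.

28

drop 0:i onto floor
drop 1:m onto floor
drop 2:m onto {1:m}
drop 3:i onto {0:i}
drop 4:l onto {3:i}
drop 5:l onto {4:l}
drop 6:j onto {5:l}
drop 7:j onto {6:j}
ground layer = {0:i, 1:m}
drop-orders for the pieces not yet dropped (sum over which currently-grounded one goes next):
  1 to go: {2} 1  {7} 1
  2 to go: {1,2} 1  {2,7} 2  {6,7} 1
  3 to go: {1,2,7} 3  {2,6,7} 3  {5,6,7} 1
  4 to go: {1,2,6,7} 6  {2,5,6,7} 4  {4,5,6,7} 1
  5 to go: {1,2,5,6,7} 10  {2,4,5,6,7} 5  {3,4,5,6,7} 1
  6 to go: {0,3,4,5,6,7} 1  {1,2,4,5,6,7} 15  {2,3,4,5,6,7} 6
  if 0:i drops first: 21 orders
  if 1:m drops first: 7 orders
heap linearizations: 28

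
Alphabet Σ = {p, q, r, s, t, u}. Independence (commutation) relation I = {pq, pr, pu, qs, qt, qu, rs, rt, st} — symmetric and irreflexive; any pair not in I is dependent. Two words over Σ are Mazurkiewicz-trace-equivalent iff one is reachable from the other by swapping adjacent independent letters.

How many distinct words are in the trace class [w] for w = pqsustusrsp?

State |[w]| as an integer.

68

drop 0:p onto floor
drop 1:q onto floor
drop 2:s onto {0:p}
drop 3:u onto {2:s}
drop 4:s onto {3:u}
drop 5:t onto {3:u}
drop 6:u onto {4:s, 5:t}
drop 7:s onto {6:u}
drop 8:r onto {1:q, 6:u}
drop 9:s onto {7:s}
drop 10:p onto {9:s}
ground layer = {0:p, 1:q}
drop-orders for the pieces not yet dropped (sum over which currently-grounded one goes next):
  1 to go: {8} 1  {10} 1
  2 to go: {1,8} 1  {8,10} 2  {9,10} 1
  3 to go: {1,8,10} 3  {7,9,10} 1  {8,9,10} 3
  4 to go: {1,8,9,10} 6  {7,8,9,10} 4
  5 to go: {1,7,8,9,10} 10  {6,7,8,9,10} 4
  6 to go: {1,6,7,8,9,10} 14  {4,6,7,8,9,10} 4  {5,6,7,8,9,10} 4
  7 to go: {1,4,6,7,8,9,10} 18  {1,5,6,7,8,9,10} 18  {4,5,6,7,8,9,10} 8
  8 to go: {1,4,5,6,7,8,9,10} 44  {3,4,5,6,7,8,9,10} 8
  9 to go: {1,3,4,5,6,7,8,9,10} 52  {2,3,4,5,6,7,8,9,10} 8
  if 0:p drops first: 60 orders
  if 1:q drops first: 8 orders
heap linearizations: 68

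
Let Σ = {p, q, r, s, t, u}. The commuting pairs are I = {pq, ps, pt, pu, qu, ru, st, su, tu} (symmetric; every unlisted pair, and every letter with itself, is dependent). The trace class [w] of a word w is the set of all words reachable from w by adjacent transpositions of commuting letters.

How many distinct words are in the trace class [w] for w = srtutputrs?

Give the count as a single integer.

180

0(s) covers ∅
1(r) covers 0:s
2(t) covers 1:r
3(u) covers ∅
4(t) covers 2:t
5(p) covers 1:r
6(u) covers 3:u
7(t) covers 4:t
8(r) covers 5:p, 7:t
9(s) covers 8:r
floor of heap: 0:s, 3:u
completions by unplaced set U, small U first (add the entries for U minus each lowest piece of U):
  |U|=1: {6}:1  {9}:1
  |U|=2: {3,6}:1  {6,9}:2  {8,9}:1
  |U|=3: {3,6,9}:3  {5,8,9}:1  {6,8,9}:3  {7,8,9}:1
  |U|=4: {3,6,8,9}:6  {4,7,8,9}:1  {5,6,8,9}:4  {5,7,8,9}:2  {6,7,8,9}:4
  |U|=5: {2,4,7,8,9}:1  {3,5,6,8,9}:10  {3,6,7,8,9}:10  {4,5,7,8,9}:3  {4,6,7,8,9}:5  {5,6,7,8,9}:10
  |U|=6: {2,4,5,7,8,9}:4  {2,4,6,7,8,9}:6  {3,4,6,7,8,9}:15  {3,5,6,7,8,9}:30  {4,5,6,7,8,9}:18
  |U|=7: {1,2,4,5,7,8,9}:4  {2,3,4,6,7,8,9}:21  {2,4,5,6,7,8,9}:28  {3,4,5,6,7,8,9}:63
  |U|=8: {0,1,2,4,5,7,8,9}:4  {1,2,4,5,6,7,8,9}:32  {2,3,4,5,6,7,8,9}:112
  start at 0(s): 144
  start at 3(u): 36
sum over floor = 180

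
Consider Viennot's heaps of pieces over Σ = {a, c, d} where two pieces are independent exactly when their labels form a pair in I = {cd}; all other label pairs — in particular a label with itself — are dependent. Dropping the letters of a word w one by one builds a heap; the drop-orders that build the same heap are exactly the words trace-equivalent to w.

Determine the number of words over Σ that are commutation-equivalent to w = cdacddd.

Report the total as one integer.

0(c) covers ∅
1(d) covers ∅
2(a) covers 0:c, 1:d
3(c) covers 2:a
4(d) covers 2:a
5(d) covers 4:d
6(d) covers 5:d
floor of heap: 0:c, 1:d
completions by unplaced set U, small U first (add the entries for U minus each lowest piece of U):
  |U|=1: {3}:1  {6}:1
  |U|=2: {3,6}:2  {5,6}:1
  |U|=3: {3,5,6}:3  {4,5,6}:1
  |U|=4: {3,4,5,6}:4
  |U|=5: {2,3,4,5,6}:4
  start at 0(c): 4
  start at 1(d): 4
sum over floor = 8

8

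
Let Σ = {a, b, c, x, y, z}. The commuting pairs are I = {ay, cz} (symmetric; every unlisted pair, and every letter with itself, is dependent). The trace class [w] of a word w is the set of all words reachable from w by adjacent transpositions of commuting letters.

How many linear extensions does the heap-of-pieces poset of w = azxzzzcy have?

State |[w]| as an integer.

drop 0:a onto floor
drop 1:z onto {0:a}
drop 2:x onto {1:z}
drop 3:z onto {2:x}
drop 4:z onto {3:z}
drop 5:z onto {4:z}
drop 6:c onto {2:x}
drop 7:y onto {5:z, 6:c}
ground layer = {0:a}
drop-orders for the pieces not yet dropped (sum over which currently-grounded one goes next):
  1 to go: {7} 1
  2 to go: {5,7} 1  {6,7} 1
  3 to go: {4,5,7} 1  {5,6,7} 2
  4 to go: {3,4,5,7} 1  {4,5,6,7} 3
  5 to go: {3,4,5,6,7} 4
  6 to go: {2,3,4,5,6,7} 4
  if 0:a drops first: 4 orders

4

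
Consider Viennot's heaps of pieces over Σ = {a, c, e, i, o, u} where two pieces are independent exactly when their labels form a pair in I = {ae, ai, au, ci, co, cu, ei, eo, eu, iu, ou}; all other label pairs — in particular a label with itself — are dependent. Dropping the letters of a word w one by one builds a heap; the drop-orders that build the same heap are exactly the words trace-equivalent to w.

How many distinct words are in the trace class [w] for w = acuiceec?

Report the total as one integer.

56

0(a) covers ∅
1(c) covers 0:a
2(u) covers ∅
3(i) covers ∅
4(c) covers 1:c
5(e) covers 4:c
6(e) covers 5:e
7(c) covers 6:e
floor of heap: 0:a, 2:u, 3:i
completions by unplaced set U, small U first (add the entries for U minus each lowest piece of U):
  |U|=1: {2}:1  {3}:1  {7}:1
  |U|=2: {2,3}:2  {2,7}:2  {3,7}:2  {6,7}:1
  |U|=3: {2,3,7}:6  {2,6,7}:3  {3,6,7}:3  {5,6,7}:1
  |U|=4: {2,3,6,7}:12  {2,5,6,7}:4  {3,5,6,7}:4  {4,5,6,7}:1
  |U|=5: {1,4,5,6,7}:1  {2,3,5,6,7}:20  {2,4,5,6,7}:5  {3,4,5,6,7}:5
  |U|=6: {0,1,4,5,6,7}:1  {1,2,4,5,6,7}:6  {1,3,4,5,6,7}:6  {2,3,4,5,6,7}:30
  start at 0(a): 42
  start at 2(u): 7
  start at 3(i): 7
sum over floor = 56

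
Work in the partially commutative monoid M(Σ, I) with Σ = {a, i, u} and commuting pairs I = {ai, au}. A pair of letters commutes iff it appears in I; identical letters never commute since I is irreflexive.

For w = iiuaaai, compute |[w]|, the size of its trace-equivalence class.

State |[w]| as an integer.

35

#0=i has no predecessor
#1=i depends on [0:i]
#2=u depends on [1:i]
#3=a has no predecessor
#4=a depends on [3:a]
#5=a depends on [4:a]
#6=i depends on [2:u]
sources: [0:i, 3:a]
N(rest) = Σ N(rest − s) over sources s of rest; N(one piece) = 1:
  size 1 → [5]=1  [6]=1
  size 2 → [2,6]=1  [4,5]=1  [5,6]=2
  size 3 → [1,2,6]=1  [2,5,6]=3  [3,4,5]=1  [4,5,6]=3
  size 4 → [0,1,2,6]=1  [1,2,5,6]=4  [2,4,5,6]=6  [3,4,5,6]=4
  size 5 → [0,1,2,5,6]=5  [1,2,4,5,6]=10  [2,3,4,5,6]=10
  first=0(i) contributes 20
  first=3(a) contributes 15
|[w]| = 35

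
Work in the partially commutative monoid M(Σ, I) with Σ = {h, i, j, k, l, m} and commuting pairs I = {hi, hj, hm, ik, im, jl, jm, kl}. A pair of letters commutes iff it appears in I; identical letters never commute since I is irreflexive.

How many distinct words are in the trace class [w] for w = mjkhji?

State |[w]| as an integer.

6

drop 0:m onto floor
drop 1:j onto floor
drop 2:k onto {0:m, 1:j}
drop 3:h onto {2:k}
drop 4:j onto {2:k}
drop 5:i onto {4:j}
ground layer = {0:m, 1:j}
drop-orders for the pieces not yet dropped (sum over which currently-grounded one goes next):
  1 to go: {3} 1  {5} 1
  2 to go: {3,5} 2  {4,5} 1
  3 to go: {3,4,5} 3
  4 to go: {2,3,4,5} 3
  if 0:m drops first: 3 orders
  if 1:j drops first: 3 orders
heap linearizations: 6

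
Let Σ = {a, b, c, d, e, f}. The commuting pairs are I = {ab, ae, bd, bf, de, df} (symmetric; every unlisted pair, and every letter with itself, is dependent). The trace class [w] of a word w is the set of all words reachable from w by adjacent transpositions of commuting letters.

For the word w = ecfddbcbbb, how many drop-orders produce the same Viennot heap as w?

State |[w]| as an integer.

0(e) covers ∅
1(c) covers 0:e
2(f) covers 1:c
3(d) covers 1:c
4(d) covers 3:d
5(b) covers 1:c
6(c) covers 2:f, 4:d, 5:b
7(b) covers 6:c
8(b) covers 7:b
9(b) covers 8:b
floor of heap: 0:e
completions by unplaced set U, small U first (add the entries for U minus each lowest piece of U):
  |U|=1: {9}:1
  |U|=2: {8,9}:1
  |U|=3: {7,8,9}:1
  |U|=4: {6,7,8,9}:1
  |U|=5: {2,6,7,8,9}:1  {4,6,7,8,9}:1  {5,6,7,8,9}:1
  |U|=6: {2,4,6,7,8,9}:2  {2,5,6,7,8,9}:2  {3,4,6,7,8,9}:1  {4,5,6,7,8,9}:2
  |U|=7: {2,3,4,6,7,8,9}:3  {2,4,5,6,7,8,9}:6  {3,4,5,6,7,8,9}:3
  |U|=8: {2,3,4,5,6,7,8,9}:12
  start at 0(e): 12

12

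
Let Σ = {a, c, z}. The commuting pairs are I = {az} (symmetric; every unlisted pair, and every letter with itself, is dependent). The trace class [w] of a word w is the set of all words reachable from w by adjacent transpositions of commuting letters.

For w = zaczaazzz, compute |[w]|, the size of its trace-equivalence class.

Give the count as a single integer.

#0=z has no predecessor
#1=a has no predecessor
#2=c depends on [0:z, 1:a]
#3=z depends on [2:c]
#4=a depends on [2:c]
#5=a depends on [4:a]
#6=z depends on [3:z]
#7=z depends on [6:z]
#8=z depends on [7:z]
sources: [0:z, 1:a]
N(rest) = Σ N(rest − s) over sources s of rest; N(one piece) = 1:
  size 1 → [5]=1  [8]=1
  size 2 → [4,5]=1  [5,8]=2  [7,8]=1
  size 3 → [4,5,8]=3  [5,7,8]=3  [6,7,8]=1
  size 4 → [3,6,7,8]=1  [4,5,7,8]=6  [5,6,7,8]=4
  size 5 → [3,5,6,7,8]=5  [4,5,6,7,8]=10
  size 6 → [3,4,5,6,7,8]=15
  size 7 → [2,3,4,5,6,7,8]=15
  first=0(z) contributes 15
  first=1(a) contributes 15
|[w]| = 30

30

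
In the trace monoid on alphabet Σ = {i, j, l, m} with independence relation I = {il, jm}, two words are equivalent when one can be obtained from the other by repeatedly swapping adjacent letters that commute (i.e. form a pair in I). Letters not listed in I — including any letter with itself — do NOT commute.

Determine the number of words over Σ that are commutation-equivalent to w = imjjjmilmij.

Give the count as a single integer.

piece 0:i — minimal
piece 1:m rests on {0:i}
piece 2:j rests on {0:i}
piece 3:j rests on {2:j}
piece 4:j rests on {3:j}
piece 5:m rests on {1:m}
piece 6:i rests on {4:j, 5:m}
piece 7:l rests on {4:j, 5:m}
piece 8:m rests on {6:i, 7:l}
piece 9:i rests on {8:m}
piece 10:j rests on {9:i}
minimal pieces: {0:i}
ways to finish when only these pieces remain (= sum over removing one remaining piece with nothing left below it):
  1 left: {10}→1
  2 left: {9,10}→1
  3 left: {8,9,10}→1
  4 left: {6,8,9,10}→1  {7,8,9,10}→1
  5 left: {6,7,8,9,10}→2
  6 left: {4,6,7,8,9,10}→2  {5,6,7,8,9,10}→2
  7 left: {1,5,6,7,8,9,10}→2  {3,4,6,7,8,9,10}→2  {4,5,6,7,8,9,10}→4
  8 left: {1,4,5,6,7,8,9,10}→6  {2,3,4,6,7,8,9,10}→2  {3,4,5,6,7,8,9,10}→6
  9 left: {1,3,4,5,6,7,8,9,10}→12  {2,3,4,5,6,7,8,9,10}→8
  placing 0:i first → 20 extensions

20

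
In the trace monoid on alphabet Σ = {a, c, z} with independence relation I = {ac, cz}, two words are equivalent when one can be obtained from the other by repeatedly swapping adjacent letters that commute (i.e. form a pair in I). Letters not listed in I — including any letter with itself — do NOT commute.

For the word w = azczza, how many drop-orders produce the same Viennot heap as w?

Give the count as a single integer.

piece 0:a — minimal
piece 1:z rests on {0:a}
piece 2:c — minimal
piece 3:z rests on {1:z}
piece 4:z rests on {3:z}
piece 5:a rests on {4:z}
minimal pieces: {0:a, 2:c}
ways to finish when only these pieces remain (= sum over removing one remaining piece with nothing left below it):
  1 left: {2}→1  {5}→1
  2 left: {2,5}→2  {4,5}→1
  3 left: {2,4,5}→3  {3,4,5}→1
  4 left: {1,3,4,5}→1  {2,3,4,5}→4
  placing 0:a first → 5 extensions
  placing 2:c first → 1 extensions
total linear extensions = 6

6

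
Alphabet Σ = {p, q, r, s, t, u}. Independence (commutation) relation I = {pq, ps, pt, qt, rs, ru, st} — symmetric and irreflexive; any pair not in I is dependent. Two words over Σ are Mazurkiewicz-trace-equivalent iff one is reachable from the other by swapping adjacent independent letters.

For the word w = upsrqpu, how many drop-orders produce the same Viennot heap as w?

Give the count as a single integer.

7

#0=u has no predecessor
#1=p depends on [0:u]
#2=s depends on [0:u]
#3=r depends on [1:p]
#4=q depends on [2:s, 3:r]
#5=p depends on [3:r]
#6=u depends on [4:q, 5:p]
sources: [0:u]
N(rest) = Σ N(rest − s) over sources s of rest; N(one piece) = 1:
  size 1 → [6]=1
  size 2 → [4,6]=1  [5,6]=1
  size 3 → [2,4,6]=1  [4,5,6]=2
  size 4 → [2,4,5,6]=3  [3,4,5,6]=2
  size 5 → [1,3,4,5,6]=2  [2,3,4,5,6]=5
  first=0(u) contributes 7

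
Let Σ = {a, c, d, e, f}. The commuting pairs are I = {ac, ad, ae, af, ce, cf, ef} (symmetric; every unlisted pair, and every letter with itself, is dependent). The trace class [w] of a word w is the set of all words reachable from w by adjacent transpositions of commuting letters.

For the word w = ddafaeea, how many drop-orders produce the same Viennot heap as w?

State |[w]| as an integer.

piece 0:d — minimal
piece 1:d rests on {0:d}
piece 2:a — minimal
piece 3:f rests on {1:d}
piece 4:a rests on {2:a}
piece 5:e rests on {1:d}
piece 6:e rests on {5:e}
piece 7:a rests on {4:a}
minimal pieces: {0:d, 2:a}
ways to finish when only these pieces remain (= sum over removing one remaining piece with nothing left below it):
  1 left: {3}→1  {6}→1  {7}→1
  2 left: {3,6}→2  {3,7}→2  {4,7}→1  {5,6}→1  {6,7}→2
  3 left: {2,4,7}→1  {3,4,7}→3  {3,5,6}→3  {3,6,7}→6  {4,6,7}→3  {5,6,7}→3
  4 left: {1,3,5,6}→3  {2,3,4,7}→4  {2,4,6,7}→4  {3,4,6,7}→12  {3,5,6,7}→12  {4,5,6,7}→6
  5 left: {0,1,3,5,6}→3  {1,3,5,6,7}→15  {2,3,4,6,7}→20  {2,4,5,6,7}→10  {3,4,5,6,7}→30
  6 left: {0,1,3,5,6,7}→18  {1,3,4,5,6,7}→45  {2,3,4,5,6,7}→60
  placing 0:d first → 105 extensions
  placing 2:a first → 63 extensions
total linear extensions = 168

168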